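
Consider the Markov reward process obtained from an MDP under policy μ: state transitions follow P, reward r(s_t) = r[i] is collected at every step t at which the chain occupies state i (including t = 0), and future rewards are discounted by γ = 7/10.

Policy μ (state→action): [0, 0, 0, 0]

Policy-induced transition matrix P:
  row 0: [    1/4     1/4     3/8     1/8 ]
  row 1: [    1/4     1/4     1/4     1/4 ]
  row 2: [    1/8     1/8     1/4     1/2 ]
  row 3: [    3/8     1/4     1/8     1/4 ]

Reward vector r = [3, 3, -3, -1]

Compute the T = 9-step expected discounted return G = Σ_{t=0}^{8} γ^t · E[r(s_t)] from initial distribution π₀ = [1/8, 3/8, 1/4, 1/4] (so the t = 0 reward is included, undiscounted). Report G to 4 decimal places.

t=0: π = [0.1250, 0.3750, 0.2500, 0.2500], E[r] = 0.5000, γ^t·E[r] = 0.500000, running G = 0.500000
t=1: π = [0.2500, 0.2188, 0.2344, 0.2969], E[r] = 0.4063, γ^t·E[r] = 0.284375, running G = 0.784375
t=2: π = [0.2578, 0.2207, 0.2441, 0.2773], E[r] = 0.4258, γ^t·E[r] = 0.208633, running G = 0.993008
t=3: π = [0.2542, 0.2195, 0.2476, 0.2788], E[r] = 0.3994, γ^t·E[r] = 0.136999, running G = 1.130007
t=4: π = [0.2539, 0.2191, 0.2469, 0.2801], E[r] = 0.3980, γ^t·E[r] = 0.095562, running G = 1.225569
t=5: π = [0.2542, 0.2191, 0.2467, 0.2800], E[r] = 0.3997, γ^t·E[r] = 0.067177, running G = 1.292746
t=6: π = [0.2542, 0.2192, 0.2468, 0.2799], E[r] = 0.3997, γ^t·E[r] = 0.047028, running G = 1.339774
t=7: π = [0.2541, 0.2192, 0.2468, 0.2799], E[r] = 0.3996, γ^t·E[r] = 0.032911, running G = 1.372685
t=8: π = [0.2541, 0.2192, 0.2468, 0.2799], E[r] = 0.3996, γ^t·E[r] = 0.023038, running G = 1.395723

G = 1.3957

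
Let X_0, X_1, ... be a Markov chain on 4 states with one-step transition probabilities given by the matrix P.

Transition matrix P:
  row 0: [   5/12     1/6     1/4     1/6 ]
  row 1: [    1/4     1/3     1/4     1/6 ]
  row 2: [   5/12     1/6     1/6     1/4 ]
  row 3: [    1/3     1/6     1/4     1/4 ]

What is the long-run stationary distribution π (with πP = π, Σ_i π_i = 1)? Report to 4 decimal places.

Balance equations π_j = Σ_i π_i·P[i][j]:
  π_0 = 5/12·π_0 + 1/4·π_1 + 5/12·π_2 + 1/3·π_3
  π_1 = 1/6·π_0 + 1/3·π_1 + 1/6·π_2 + 1/6·π_3
  π_2 = 1/4·π_0 + 1/4·π_1 + 1/6·π_2 + 1/4·π_3
  normalize: π_0 + π_1 + π_2 + π_3 = 1
Solving the linear system gives exactly π = [262/715, 1/5, 3/13, 29/143].

π = [0.3664, 0.2000, 0.2308, 0.2028]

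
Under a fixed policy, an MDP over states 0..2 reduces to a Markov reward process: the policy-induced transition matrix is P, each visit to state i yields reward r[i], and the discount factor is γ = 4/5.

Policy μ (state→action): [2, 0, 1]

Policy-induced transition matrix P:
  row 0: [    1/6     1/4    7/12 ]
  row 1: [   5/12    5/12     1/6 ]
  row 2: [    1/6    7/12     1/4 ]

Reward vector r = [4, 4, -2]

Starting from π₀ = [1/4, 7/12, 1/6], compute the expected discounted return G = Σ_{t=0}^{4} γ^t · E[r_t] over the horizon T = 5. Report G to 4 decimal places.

G = 8.1642

t=0: π = [0.2500, 0.5833, 0.1667], E[r] = 3.0000, γ^t·E[r] = 3.000000, running G = 3.000000
t=1: π = [0.3125, 0.4028, 0.2847], E[r] = 2.2917, γ^t·E[r] = 1.833333, running G = 4.833333
t=2: π = [0.2674, 0.4120, 0.3206], E[r] = 2.0764, γ^t·E[r] = 1.328889, running G = 6.162222
t=3: π = [0.2697, 0.4255, 0.3048], E[r] = 2.1713, γ^t·E[r] = 1.111704, running G = 7.273926
t=4: π = [0.2731, 0.4225, 0.3044], E[r] = 2.1734, γ^t·E[r] = 0.890232, running G = 8.164158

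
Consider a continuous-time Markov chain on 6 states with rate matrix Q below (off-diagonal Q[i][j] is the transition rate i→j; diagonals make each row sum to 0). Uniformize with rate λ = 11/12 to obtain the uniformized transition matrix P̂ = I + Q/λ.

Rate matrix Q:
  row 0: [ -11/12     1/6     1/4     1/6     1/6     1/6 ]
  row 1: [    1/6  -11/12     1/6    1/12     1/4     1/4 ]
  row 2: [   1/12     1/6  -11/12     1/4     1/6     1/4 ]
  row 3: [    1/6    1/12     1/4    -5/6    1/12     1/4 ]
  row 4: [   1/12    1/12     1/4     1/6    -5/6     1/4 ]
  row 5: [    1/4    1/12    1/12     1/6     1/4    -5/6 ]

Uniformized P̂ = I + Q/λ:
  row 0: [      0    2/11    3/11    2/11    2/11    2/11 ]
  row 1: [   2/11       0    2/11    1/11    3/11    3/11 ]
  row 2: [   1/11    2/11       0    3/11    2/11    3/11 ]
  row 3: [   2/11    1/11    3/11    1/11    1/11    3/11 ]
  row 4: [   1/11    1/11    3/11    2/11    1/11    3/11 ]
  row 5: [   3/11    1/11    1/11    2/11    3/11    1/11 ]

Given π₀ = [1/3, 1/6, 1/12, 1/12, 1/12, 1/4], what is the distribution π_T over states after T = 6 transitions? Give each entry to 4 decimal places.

π = [0.1435, 0.1099, 0.1751, 0.1721, 0.1798, 0.2197]

t=0: π = [0.3333, 0.1667, 0.0833, 0.0833, 0.0833, 0.2500]
t=1: π = [0.1288, 0.1136, 0.1894, 0.1667, 0.2045, 0.1970]
t=2: π = [0.1405, 0.1095, 0.1749, 0.1736, 0.1763, 0.2252]
t=3: π = [0.1448, 0.1096, 0.1741, 0.1720, 0.1804, 0.2190]
t=4: π = [0.1432, 0.1099, 0.1755, 0.1720, 0.1797, 0.2197]
t=5: π = [0.1435, 0.1099, 0.1749, 0.1721, 0.1798, 0.2198]
t=6: π = [0.1435, 0.1099, 0.1751, 0.1721, 0.1798, 0.2197]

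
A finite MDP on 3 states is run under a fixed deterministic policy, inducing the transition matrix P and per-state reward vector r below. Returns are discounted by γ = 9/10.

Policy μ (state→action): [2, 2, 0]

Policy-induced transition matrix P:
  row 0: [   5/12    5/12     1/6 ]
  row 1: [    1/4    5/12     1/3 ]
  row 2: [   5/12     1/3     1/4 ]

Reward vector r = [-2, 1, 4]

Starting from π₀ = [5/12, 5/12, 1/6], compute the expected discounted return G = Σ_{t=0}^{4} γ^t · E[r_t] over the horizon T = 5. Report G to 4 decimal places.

G = 2.4492

t=0: π = [0.4167, 0.4167, 0.1667], E[r] = 0.2500, γ^t·E[r] = 0.250000, running G = 0.250000
t=1: π = [0.3472, 0.4028, 0.2500], E[r] = 0.7083, γ^t·E[r] = 0.637500, running G = 0.887500
t=2: π = [0.3495, 0.3958, 0.2546], E[r] = 0.7153, γ^t·E[r] = 0.579375, running G = 1.466875
t=3: π = [0.3507, 0.3954, 0.2539], E[r] = 0.7095, γ^t·E[r] = 0.517219, running G = 1.984094
t=4: π = [0.3508, 0.3955, 0.2537], E[r] = 0.7089, γ^t·E[r] = 0.465117, running G = 2.449211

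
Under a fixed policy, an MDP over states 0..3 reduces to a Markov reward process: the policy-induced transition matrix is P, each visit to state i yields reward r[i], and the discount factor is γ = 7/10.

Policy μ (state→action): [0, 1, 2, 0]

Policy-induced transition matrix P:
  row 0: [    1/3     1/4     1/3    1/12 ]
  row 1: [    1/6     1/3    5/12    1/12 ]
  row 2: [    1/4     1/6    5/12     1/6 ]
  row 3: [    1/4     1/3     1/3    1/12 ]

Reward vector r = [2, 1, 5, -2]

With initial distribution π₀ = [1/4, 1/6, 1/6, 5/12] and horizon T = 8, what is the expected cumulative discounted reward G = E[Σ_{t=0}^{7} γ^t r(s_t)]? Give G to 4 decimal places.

t=0: π = [0.2500, 0.1667, 0.1667, 0.4167], E[r] = 0.6667, γ^t·E[r] = 0.666667, running G = 0.666667
t=1: π = [0.2569, 0.2847, 0.3611, 0.0972], E[r] = 2.4097, γ^t·E[r] = 1.686806, running G = 2.353472
t=2: π = [0.2477, 0.2517, 0.3872, 0.1134], E[r] = 2.4560, γ^t·E[r] = 1.203449, running G = 3.556921
t=3: π = [0.2497, 0.2482, 0.3866, 0.1156], E[r] = 2.4492, γ^t·E[r] = 0.840065, running G = 4.396987
t=4: π = [0.2501, 0.2481, 0.3862, 0.1155], E[r] = 2.4484, γ^t·E[r] = 0.587860, running G = 4.984846
t=5: π = [0.2502, 0.2481, 0.3862, 0.1155], E[r] = 2.4484, γ^t·E[r] = 0.411500, running G = 5.396347
t=6: π = [0.2502, 0.2481, 0.3862, 0.1155], E[r] = 2.4484, γ^t·E[r] = 0.288051, running G = 5.684398
t=7: π = [0.2502, 0.2481, 0.3862, 0.1155], E[r] = 2.4484, γ^t·E[r] = 0.201636, running G = 5.886034

G = 5.8860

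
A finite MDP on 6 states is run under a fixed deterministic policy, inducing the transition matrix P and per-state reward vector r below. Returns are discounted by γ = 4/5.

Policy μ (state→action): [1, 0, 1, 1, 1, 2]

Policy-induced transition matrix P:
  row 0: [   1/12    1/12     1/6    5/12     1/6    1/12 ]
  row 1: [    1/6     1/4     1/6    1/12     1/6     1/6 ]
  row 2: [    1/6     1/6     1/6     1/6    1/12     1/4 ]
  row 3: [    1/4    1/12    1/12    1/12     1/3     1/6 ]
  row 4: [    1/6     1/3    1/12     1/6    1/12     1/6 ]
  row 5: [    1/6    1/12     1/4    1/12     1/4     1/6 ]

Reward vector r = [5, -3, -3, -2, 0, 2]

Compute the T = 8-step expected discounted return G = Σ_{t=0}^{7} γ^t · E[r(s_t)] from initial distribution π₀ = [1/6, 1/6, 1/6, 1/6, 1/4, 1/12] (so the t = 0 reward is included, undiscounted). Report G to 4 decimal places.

t=0: π = [0.1667, 0.1667, 0.1667, 0.1667, 0.2500, 0.0833], E[r] = -0.3333, γ^t·E[r] = -0.333333, running G = -0.333333
t=1: π = [0.1667, 0.1875, 0.1389, 0.1736, 0.1667, 0.1667], E[r] = -0.1597, γ^t·E[r] = -0.127778, running G = -0.461111
t=2: π = [0.1672, 0.1678, 0.1522, 0.1644, 0.1840, 0.1644], E[r] = -0.1238, γ^t·E[r] = -0.079259, running G = -0.540370
t=3: π = [0.1664, 0.1700, 0.1513, 0.1671, 0.1797, 0.1654], E[r] = -0.1352, γ^t·E[r] = -0.069235, running G = -0.609605
t=4: π = [0.1667, 0.1692, 0.1515, 0.1664, 0.1807, 0.1654], E[r] = -0.1306, γ^t·E[r] = -0.053509, running G = -0.663114
t=5: π = [0.1666, 0.1693, 0.1515, 0.1666, 0.1805, 0.1654], E[r] = -0.1318, γ^t·E[r] = -0.043185, running G = -0.706300
t=6: π = [0.1667, 0.1693, 0.1515, 0.1665, 0.1805, 0.1654], E[r] = -0.1315, γ^t·E[r] = -0.034464, running G = -0.740763
t=7: π = [0.1667, 0.1693, 0.1515, 0.1666, 0.1805, 0.1654], E[r] = -0.1315, γ^t·E[r] = -0.027588, running G = -0.768351

G = -0.7684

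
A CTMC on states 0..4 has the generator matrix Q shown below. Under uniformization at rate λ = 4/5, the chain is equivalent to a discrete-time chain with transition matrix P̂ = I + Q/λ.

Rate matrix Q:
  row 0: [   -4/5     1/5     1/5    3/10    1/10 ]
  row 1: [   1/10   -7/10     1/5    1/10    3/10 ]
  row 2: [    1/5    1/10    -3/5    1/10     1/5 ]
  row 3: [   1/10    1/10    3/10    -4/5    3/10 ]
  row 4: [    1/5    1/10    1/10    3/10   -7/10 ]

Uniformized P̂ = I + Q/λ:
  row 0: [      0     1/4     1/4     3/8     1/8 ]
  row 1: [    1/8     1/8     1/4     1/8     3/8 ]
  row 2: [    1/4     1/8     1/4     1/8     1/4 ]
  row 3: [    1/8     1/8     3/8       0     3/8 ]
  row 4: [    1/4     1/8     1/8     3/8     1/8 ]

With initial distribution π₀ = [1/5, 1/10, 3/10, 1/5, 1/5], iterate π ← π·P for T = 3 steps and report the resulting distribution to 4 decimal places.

t=0: π = [0.2000, 0.1000, 0.3000, 0.2000, 0.2000]
t=1: π = [0.1625, 0.1500, 0.2500, 0.2000, 0.2375]
t=2: π = [0.1656, 0.1453, 0.2453, 0.2000, 0.2438]
t=3: π = [0.1654, 0.1457, 0.2445, 0.2023, 0.2420]

π = [0.1654, 0.1457, 0.2445, 0.2023, 0.2420]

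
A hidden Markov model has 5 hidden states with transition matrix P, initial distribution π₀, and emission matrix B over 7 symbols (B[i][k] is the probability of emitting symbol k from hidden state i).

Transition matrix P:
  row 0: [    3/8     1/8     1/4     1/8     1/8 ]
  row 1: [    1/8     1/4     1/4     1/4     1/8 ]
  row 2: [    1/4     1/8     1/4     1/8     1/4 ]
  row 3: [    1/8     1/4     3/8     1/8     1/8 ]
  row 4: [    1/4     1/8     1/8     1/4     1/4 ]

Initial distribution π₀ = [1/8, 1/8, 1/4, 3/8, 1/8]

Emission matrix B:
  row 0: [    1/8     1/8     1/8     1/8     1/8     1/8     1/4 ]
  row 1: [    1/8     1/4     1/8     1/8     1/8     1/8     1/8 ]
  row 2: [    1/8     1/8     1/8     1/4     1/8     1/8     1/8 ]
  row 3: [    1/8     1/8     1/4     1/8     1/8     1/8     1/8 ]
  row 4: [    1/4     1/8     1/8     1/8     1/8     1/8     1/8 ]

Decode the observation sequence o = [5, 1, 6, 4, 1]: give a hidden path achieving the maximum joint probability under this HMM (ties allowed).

path = [3, 2, 0, 0, 0]

t=0: δ = [1.562e-02, 1.562e-02, 3.125e-02, 4.688e-02, 1.562e-02]  (obs o_0=5)
t=1: δ = [9.766e-04, 2.930e-03, 2.197e-03, 7.324e-04, 9.766e-04]  ψ = [2, 3, 3, 3, 2]  (obs o_1=1)
t=2: δ = [1.373e-04, 9.155e-05, 9.155e-05, 9.155e-05, 6.866e-05]  ψ = [2, 1, 1, 1, 2]  (obs o_2=6)
t=3: δ = [6.437e-06, 2.861e-06, 4.292e-06, 2.861e-06, 2.861e-06]  ψ = [0, 1, 0, 1, 2]  (obs o_3=4)
t=4: δ = [3.017e-07, 2.012e-07, 2.012e-07, 1.006e-07, 1.341e-07]  ψ = [0, 0, 0, 0, 2]  (obs o_4=1)
backtrack: best end state = 0; path = [3, 2, 0, 0, 0]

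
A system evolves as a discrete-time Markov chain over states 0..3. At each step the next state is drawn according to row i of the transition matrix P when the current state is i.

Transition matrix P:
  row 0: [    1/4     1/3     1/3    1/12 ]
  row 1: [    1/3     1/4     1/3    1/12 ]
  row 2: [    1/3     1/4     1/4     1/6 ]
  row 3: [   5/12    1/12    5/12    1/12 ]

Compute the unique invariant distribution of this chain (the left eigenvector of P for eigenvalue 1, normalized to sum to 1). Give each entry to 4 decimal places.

π = [0.3161, 0.2581, 0.3161, 0.1097]

Balance equations π_j = Σ_i π_i·P[i][j]:
  π_0 = 1/4·π_0 + 1/3·π_1 + 1/3·π_2 + 5/12·π_3
  π_1 = 1/3·π_0 + 1/4·π_1 + 1/4·π_2 + 1/12·π_3
  π_2 = 1/3·π_0 + 1/3·π_1 + 1/4·π_2 + 5/12·π_3
  normalize: π_0 + π_1 + π_2 + π_3 = 1
Solving the linear system gives exactly π = [49/155, 8/31, 49/155, 17/155].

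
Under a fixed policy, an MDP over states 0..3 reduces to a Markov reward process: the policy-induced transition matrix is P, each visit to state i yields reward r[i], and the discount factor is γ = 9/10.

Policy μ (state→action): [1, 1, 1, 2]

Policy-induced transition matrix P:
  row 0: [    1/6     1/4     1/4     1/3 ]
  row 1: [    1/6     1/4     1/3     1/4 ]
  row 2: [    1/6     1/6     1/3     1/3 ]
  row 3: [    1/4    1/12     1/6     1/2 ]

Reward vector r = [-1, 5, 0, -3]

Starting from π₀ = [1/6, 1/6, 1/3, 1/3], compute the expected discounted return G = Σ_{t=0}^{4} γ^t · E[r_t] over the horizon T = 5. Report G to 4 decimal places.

G = -1.9135

t=0: π = [0.1667, 0.1667, 0.3333, 0.3333], E[r] = -0.3333, γ^t·E[r] = -0.333333, running G = -0.333333
t=1: π = [0.1944, 0.1667, 0.2639, 0.3750], E[r] = -0.4861, γ^t·E[r] = -0.437500, running G = -0.770833
t=2: π = [0.1979, 0.1655, 0.2546, 0.3819], E[r] = -0.5162, γ^t·E[r] = -0.418125, running G = -1.188958
t=3: π = [0.1985, 0.1651, 0.2532, 0.3832], E[r] = -0.5225, γ^t·E[r] = -0.380883, running G = -1.569841
t=4: π = [0.1986, 0.1650, 0.2529, 0.3834], E[r] = -0.5237, γ^t·E[r] = -0.343628, running G = -1.913469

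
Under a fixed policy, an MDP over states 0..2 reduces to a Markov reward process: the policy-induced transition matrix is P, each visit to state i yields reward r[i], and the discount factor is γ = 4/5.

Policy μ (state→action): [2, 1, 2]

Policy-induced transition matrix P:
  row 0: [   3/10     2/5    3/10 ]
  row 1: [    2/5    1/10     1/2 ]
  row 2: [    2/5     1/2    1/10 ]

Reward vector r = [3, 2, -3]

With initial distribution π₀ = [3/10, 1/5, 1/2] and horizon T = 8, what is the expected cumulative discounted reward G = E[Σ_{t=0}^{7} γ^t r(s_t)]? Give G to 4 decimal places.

t=0: π = [0.3000, 0.2000, 0.5000], E[r] = -0.2000, γ^t·E[r] = -0.200000, running G = -0.200000
t=1: π = [0.3700, 0.3900, 0.2400], E[r] = 1.1700, γ^t·E[r] = 0.936000, running G = 0.736000
t=2: π = [0.3630, 0.3070, 0.3300], E[r] = 0.7130, γ^t·E[r] = 0.456320, running G = 1.192320
t=3: π = [0.3637, 0.3409, 0.2954], E[r] = 0.8867, γ^t·E[r] = 0.453990, running G = 1.646310
t=4: π = [0.3636, 0.3273, 0.3091], E[r] = 0.8181, γ^t·E[r] = 0.335106, running G = 1.981416
t=5: π = [0.3636, 0.3327, 0.3036], E[r] = 0.8455, γ^t·E[r] = 0.277043, running G = 2.258459
t=6: π = [0.3636, 0.3305, 0.3058], E[r] = 0.8345, γ^t·E[r] = 0.218770, running G = 2.477229
t=7: π = [0.3636, 0.3314, 0.3049], E[r] = 0.8389, γ^t·E[r] = 0.175932, running G = 2.653161

G = 2.6532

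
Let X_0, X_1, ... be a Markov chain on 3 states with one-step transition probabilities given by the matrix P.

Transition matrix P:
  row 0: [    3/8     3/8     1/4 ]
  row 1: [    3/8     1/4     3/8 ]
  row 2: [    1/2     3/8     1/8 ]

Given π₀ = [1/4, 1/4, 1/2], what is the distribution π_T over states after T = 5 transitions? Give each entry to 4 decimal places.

t=0: π = [0.2500, 0.2500, 0.5000]
t=1: π = [0.4375, 0.3438, 0.2188]
t=2: π = [0.4023, 0.3320, 0.2656]
t=3: π = [0.4082, 0.3335, 0.2583]
t=4: π = [0.4073, 0.3333, 0.2594]
t=5: π = [0.4074, 0.3333, 0.2592]

π = [0.4074, 0.3333, 0.2592]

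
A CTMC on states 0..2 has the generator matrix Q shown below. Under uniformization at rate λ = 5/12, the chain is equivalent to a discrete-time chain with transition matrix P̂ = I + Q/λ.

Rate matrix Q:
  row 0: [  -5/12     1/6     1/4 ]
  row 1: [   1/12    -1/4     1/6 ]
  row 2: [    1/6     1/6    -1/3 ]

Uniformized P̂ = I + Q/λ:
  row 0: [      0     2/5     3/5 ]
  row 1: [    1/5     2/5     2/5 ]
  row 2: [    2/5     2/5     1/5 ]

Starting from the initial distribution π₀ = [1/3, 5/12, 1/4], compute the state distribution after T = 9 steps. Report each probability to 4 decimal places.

π = [0.2285, 0.4000, 0.3715]

t=0: π = [0.3333, 0.4167, 0.2500]
t=1: π = [0.1833, 0.4000, 0.4167]
t=2: π = [0.2467, 0.4000, 0.3533]
t=3: π = [0.2213, 0.4000, 0.3787]
t=4: π = [0.2315, 0.4000, 0.3685]
t=5: π = [0.2274, 0.4000, 0.3726]
t=6: π = [0.2290, 0.4000, 0.3710]
t=7: π = [0.2284, 0.4000, 0.3716]
t=8: π = [0.2286, 0.4000, 0.3714]
t=9: π = [0.2285, 0.4000, 0.3715]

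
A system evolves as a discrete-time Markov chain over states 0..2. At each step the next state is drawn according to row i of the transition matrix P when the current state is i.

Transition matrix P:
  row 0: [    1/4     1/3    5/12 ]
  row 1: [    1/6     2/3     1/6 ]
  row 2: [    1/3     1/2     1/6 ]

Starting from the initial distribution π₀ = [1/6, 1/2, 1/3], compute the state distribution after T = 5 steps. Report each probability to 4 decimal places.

t=0: π = [0.1667, 0.5000, 0.3333]
t=1: π = [0.2361, 0.5556, 0.2083]
t=2: π = [0.2211, 0.5532, 0.2257]
t=3: π = [0.2227, 0.5554, 0.2219]
t=4: π = [0.2222, 0.5554, 0.2223]
t=5: π = [0.2222, 0.5555, 0.2222]

π = [0.2222, 0.5555, 0.2222]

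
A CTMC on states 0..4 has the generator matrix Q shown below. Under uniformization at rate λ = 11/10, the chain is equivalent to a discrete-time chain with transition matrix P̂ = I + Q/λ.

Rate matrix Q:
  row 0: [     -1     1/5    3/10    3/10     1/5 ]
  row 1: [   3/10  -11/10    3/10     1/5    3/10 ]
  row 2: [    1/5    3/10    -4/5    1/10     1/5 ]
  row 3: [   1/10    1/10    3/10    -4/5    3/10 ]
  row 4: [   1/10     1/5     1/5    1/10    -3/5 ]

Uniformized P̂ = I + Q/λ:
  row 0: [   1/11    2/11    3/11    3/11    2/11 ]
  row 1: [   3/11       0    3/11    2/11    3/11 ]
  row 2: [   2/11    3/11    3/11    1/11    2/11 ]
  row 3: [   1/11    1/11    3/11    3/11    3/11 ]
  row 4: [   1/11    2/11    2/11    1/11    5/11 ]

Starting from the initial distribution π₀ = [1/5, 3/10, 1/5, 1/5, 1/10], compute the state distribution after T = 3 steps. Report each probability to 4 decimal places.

π = [0.1437, 0.1593, 0.2473, 0.1614, 0.2884]

t=0: π = [0.2000, 0.3000, 0.2000, 0.2000, 0.1000]
t=1: π = [0.1636, 0.1273, 0.2636, 0.1909, 0.2545]
t=2: π = [0.1380, 0.1653, 0.2496, 0.1669, 0.2802]
t=3: π = [0.1437, 0.1593, 0.2473, 0.1614, 0.2884]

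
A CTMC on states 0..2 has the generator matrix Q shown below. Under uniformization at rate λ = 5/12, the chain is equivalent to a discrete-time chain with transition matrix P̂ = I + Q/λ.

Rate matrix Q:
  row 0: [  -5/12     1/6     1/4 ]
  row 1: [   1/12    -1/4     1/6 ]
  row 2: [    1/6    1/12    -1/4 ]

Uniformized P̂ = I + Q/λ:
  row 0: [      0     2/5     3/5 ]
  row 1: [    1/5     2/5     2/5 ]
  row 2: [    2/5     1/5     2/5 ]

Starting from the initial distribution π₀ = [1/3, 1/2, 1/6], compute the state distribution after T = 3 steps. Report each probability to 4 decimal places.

π = [0.2347, 0.3133, 0.4520]

t=0: π = [0.3333, 0.5000, 0.1667]
t=1: π = [0.1667, 0.3667, 0.4667]
t=2: π = [0.2600, 0.3067, 0.4333]
t=3: π = [0.2347, 0.3133, 0.4520]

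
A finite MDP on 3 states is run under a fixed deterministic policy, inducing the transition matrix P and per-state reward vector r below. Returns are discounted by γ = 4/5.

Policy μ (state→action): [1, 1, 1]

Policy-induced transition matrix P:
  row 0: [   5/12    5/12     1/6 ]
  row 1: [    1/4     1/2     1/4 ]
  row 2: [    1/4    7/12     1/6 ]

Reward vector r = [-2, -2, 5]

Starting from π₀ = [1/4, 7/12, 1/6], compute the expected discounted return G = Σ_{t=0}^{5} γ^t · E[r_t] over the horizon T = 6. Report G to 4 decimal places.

t=0: π = [0.2500, 0.5833, 0.1667], E[r] = -0.8333, γ^t·E[r] = -0.833333, running G = -0.833333
t=1: π = [0.2917, 0.4931, 0.2153], E[r] = -0.4931, γ^t·E[r] = -0.394444, running G = -1.227778
t=2: π = [0.2986, 0.4936, 0.2078], E[r] = -0.5457, γ^t·E[r] = -0.349259, running G = -1.577037
t=3: π = [0.2998, 0.4924, 0.2078], E[r] = -0.5454, γ^t·E[r] = -0.279235, running G = -1.856272
t=4: π = [0.3000, 0.4923, 0.2077], E[r] = -0.5461, γ^t·E[r] = -0.223676, running G = -2.079947
t=5: π = [0.3000, 0.4923, 0.2077], E[r] = -0.5461, γ^t·E[r] = -0.178958, running G = -2.258906

G = -2.2589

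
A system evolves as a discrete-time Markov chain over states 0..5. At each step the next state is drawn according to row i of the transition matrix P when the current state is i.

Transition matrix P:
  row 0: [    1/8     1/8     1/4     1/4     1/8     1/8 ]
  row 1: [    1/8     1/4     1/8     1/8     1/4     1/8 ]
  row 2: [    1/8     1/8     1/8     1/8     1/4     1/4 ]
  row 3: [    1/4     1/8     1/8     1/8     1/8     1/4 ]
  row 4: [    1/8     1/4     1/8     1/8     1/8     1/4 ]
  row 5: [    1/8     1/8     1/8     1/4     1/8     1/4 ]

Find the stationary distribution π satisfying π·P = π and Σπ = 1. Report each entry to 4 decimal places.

π = [0.1462, 0.1662, 0.1433, 0.1696, 0.1637, 0.2109]

Balance equations π_j = Σ_i π_i·P[i][j]:
  π_0 = 1/8·π_0 + 1/8·π_1 + 1/8·π_2 + 1/4·π_3 + 1/8·π_4 + 1/8·π_5
  π_1 = 1/8·π_0 + 1/4·π_1 + 1/8·π_2 + 1/8·π_3 + 1/4·π_4 + 1/8·π_5
  π_2 = 1/4·π_0 + 1/8·π_1 + 1/8·π_2 + 1/8·π_3 + 1/8·π_4 + 1/8·π_5
  π_3 = 1/4·π_0 + 1/8·π_1 + 1/8·π_2 + 1/8·π_3 + 1/8·π_4 + 1/4·π_5
  π_4 = 1/8·π_0 + 1/4·π_1 + 1/4·π_2 + 1/8·π_3 + 1/8·π_4 + 1/8·π_5
  normalize: π_0 + π_1 + π_2 + π_3 + π_4 + π_5 = 1
Solving the linear system gives exactly π = [1547/10581, 1759/10581, 1516/10581, 1795/10581, 1732/10581, 744/3527].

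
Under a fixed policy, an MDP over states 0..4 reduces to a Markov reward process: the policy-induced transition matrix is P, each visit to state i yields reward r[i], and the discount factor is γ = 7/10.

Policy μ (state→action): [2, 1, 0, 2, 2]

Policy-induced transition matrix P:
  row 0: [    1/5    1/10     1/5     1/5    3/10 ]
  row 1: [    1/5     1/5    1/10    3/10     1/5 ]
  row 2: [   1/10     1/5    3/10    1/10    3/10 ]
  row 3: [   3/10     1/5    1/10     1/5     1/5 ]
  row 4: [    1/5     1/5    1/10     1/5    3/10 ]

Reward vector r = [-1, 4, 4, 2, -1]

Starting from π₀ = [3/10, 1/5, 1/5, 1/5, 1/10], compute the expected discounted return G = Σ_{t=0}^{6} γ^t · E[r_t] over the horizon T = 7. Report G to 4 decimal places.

G = 4.2274

t=0: π = [0.3000, 0.2000, 0.2000, 0.2000, 0.1000], E[r] = 1.6000, γ^t·E[r] = 1.600000, running G = 1.600000
t=1: π = [0.2000, 0.1700, 0.1700, 0.2000, 0.2600], E[r] = 1.3000, γ^t·E[r] = 0.910000, running G = 2.510000
t=2: π = [0.2030, 0.1800, 0.1540, 0.2000, 0.2630], E[r] = 1.2700, γ^t·E[r] = 0.622300, running G = 3.132300
t=3: π = [0.2046, 0.1797, 0.1511, 0.2026, 0.2620], E[r] = 1.2618, γ^t·E[r] = 0.432797, running G = 3.565097
t=4: π = [0.2052, 0.1795, 0.1507, 0.2029, 0.2618], E[r] = 1.2597, γ^t·E[r] = 0.302449, running G = 3.867547
t=5: π = [0.2052, 0.1795, 0.1507, 0.2029, 0.2618], E[r] = 1.2593, γ^t·E[r] = 0.211657, running G = 4.079204
t=6: π = [0.2052, 0.1795, 0.1507, 0.2029, 0.2618], E[r] = 1.2593, γ^t·E[r] = 0.148156, running G = 4.227359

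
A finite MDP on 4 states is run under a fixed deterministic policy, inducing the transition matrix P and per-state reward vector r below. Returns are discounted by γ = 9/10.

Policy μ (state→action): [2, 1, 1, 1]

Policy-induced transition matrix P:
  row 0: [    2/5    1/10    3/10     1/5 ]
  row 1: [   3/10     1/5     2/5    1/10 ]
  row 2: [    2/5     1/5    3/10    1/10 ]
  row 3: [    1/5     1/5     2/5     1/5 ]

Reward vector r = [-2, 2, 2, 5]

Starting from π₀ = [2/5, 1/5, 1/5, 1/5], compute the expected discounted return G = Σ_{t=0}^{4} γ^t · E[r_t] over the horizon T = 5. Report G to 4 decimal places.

t=0: π = [0.4000, 0.2000, 0.2000, 0.2000], E[r] = 1.0000, γ^t·E[r] = 1.000000, running G = 1.000000
t=1: π = [0.3400, 0.1600, 0.3400, 0.1600], E[r] = 1.1200, γ^t·E[r] = 1.008000, running G = 2.008000
t=2: π = [0.3520, 0.1660, 0.3320, 0.1500], E[r] = 1.0420, γ^t·E[r] = 0.844020, running G = 2.852020
t=3: π = [0.3534, 0.1648, 0.3316, 0.1502], E[r] = 1.0370, γ^t·E[r] = 0.755973, running G = 3.607993
t=4: π = [0.3535, 0.1647, 0.3315, 0.1504], E[r] = 1.0372, γ^t·E[r] = 0.680481, running G = 4.288474

G = 4.2885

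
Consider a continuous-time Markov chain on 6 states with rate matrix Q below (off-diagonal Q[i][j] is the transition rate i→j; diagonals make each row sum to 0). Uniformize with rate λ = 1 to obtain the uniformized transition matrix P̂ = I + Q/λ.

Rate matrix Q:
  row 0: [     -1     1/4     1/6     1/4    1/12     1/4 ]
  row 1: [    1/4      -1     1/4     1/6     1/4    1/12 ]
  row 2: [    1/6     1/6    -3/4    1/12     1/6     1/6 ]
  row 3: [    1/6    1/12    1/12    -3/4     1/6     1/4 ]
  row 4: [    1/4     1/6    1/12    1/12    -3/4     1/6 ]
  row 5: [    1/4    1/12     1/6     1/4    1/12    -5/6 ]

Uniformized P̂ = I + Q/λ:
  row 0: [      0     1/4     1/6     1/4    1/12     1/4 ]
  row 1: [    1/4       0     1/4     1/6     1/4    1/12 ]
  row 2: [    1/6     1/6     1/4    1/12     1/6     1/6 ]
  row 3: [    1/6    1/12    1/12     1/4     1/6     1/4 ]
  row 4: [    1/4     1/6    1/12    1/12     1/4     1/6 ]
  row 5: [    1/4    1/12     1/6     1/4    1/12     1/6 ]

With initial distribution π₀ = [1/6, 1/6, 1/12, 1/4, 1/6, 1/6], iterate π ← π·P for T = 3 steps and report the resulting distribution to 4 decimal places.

t=0: π = [0.1667, 0.1667, 0.0833, 0.2500, 0.1667, 0.1667]
t=1: π = [0.1806, 0.1181, 0.1528, 0.1944, 0.1667, 0.1875]
t=2: π = [0.1759, 0.1302, 0.1591, 0.1869, 0.1597, 0.1881]
t=3: π = [0.1772, 0.1284, 0.1619, 0.1860, 0.1605, 0.1861]

π = [0.1772, 0.1284, 0.1619, 0.1860, 0.1605, 0.1861]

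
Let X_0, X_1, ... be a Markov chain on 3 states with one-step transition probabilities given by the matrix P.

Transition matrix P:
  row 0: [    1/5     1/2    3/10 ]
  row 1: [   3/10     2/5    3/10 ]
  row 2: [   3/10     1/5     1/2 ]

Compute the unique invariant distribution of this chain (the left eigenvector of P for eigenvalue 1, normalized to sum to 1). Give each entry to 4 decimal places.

Balance equations π_j = Σ_i π_i·P[i][j]:
  π_0 = 1/5·π_0 + 3/10·π_1 + 3/10·π_2
  π_1 = 1/2·π_0 + 2/5·π_1 + 1/5·π_2
  normalize: π_0 + π_1 + π_2 = 1
Solving the linear system gives exactly π = [3/11, 31/88, 3/8].

π = [0.2727, 0.3523, 0.3750]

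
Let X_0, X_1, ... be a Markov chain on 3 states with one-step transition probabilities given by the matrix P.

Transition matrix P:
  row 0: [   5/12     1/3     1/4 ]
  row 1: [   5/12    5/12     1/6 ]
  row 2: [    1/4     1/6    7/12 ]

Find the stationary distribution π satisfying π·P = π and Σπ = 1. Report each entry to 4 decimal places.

π = [0.3605, 0.3023, 0.3372]

Balance equations π_j = Σ_i π_i·P[i][j]:
  π_0 = 5/12·π_0 + 5/12·π_1 + 1/4·π_2
  π_1 = 1/3·π_0 + 5/12·π_1 + 1/6·π_2
  normalize: π_0 + π_1 + π_2 = 1
Solving the linear system gives exactly π = [31/86, 13/43, 29/86].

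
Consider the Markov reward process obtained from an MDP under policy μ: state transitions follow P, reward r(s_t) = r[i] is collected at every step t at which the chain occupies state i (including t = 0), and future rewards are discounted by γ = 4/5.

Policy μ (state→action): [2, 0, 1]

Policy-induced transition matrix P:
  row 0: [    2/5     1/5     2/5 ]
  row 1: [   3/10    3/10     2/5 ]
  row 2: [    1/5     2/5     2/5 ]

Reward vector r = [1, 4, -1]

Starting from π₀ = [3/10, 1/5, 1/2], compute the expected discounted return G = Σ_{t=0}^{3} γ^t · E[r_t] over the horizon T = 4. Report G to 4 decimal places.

G = 2.8354

t=0: π = [0.3000, 0.2000, 0.5000], E[r] = 0.6000, γ^t·E[r] = 0.600000, running G = 0.600000
t=1: π = [0.2800, 0.3200, 0.4000], E[r] = 1.1600, γ^t·E[r] = 0.928000, running G = 1.528000
t=2: π = [0.2880, 0.3120, 0.4000], E[r] = 1.1360, γ^t·E[r] = 0.727040, running G = 2.255040
t=3: π = [0.2888, 0.3112, 0.4000], E[r] = 1.1336, γ^t·E[r] = 0.580403, running G = 2.835443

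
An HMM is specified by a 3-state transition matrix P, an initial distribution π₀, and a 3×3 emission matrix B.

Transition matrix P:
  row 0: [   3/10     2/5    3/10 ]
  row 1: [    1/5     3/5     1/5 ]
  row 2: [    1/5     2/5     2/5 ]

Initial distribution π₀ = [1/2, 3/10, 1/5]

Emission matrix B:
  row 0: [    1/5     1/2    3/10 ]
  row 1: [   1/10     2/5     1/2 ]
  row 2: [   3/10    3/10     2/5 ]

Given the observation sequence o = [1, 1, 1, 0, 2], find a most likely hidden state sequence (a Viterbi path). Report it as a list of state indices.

t=0: δ = [2.500e-01, 1.200e-01, 6.000e-02]  (obs o_0=1)
t=1: δ = [3.750e-02, 4.000e-02, 2.250e-02]  ψ = [0, 0, 0]  (obs o_1=1)
t=2: δ = [5.625e-03, 9.600e-03, 3.375e-03]  ψ = [0, 1, 0]  (obs o_2=1)
t=3: δ = [3.840e-04, 5.760e-04, 5.760e-04]  ψ = [1, 1, 1]  (obs o_3=0)
t=4: δ = [3.456e-05, 1.728e-04, 9.216e-05]  ψ = [0, 1, 2]  (obs o_4=2)
backtrack: best end state = 1; path = [0, 1, 1, 1, 1]

path = [0, 1, 1, 1, 1]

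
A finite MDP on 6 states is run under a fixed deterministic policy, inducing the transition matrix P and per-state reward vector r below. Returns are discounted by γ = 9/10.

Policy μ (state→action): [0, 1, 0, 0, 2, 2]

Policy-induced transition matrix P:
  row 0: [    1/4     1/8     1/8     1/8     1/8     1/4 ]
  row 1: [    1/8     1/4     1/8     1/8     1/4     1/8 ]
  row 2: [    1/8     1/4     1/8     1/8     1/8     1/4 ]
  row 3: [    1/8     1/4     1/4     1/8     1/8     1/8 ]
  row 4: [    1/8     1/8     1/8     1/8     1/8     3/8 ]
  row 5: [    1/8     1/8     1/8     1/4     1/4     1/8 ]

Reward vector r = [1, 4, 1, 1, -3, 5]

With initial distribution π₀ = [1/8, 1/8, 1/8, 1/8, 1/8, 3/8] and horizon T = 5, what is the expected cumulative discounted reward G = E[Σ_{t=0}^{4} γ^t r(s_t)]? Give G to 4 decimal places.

t=0: π = [0.1250, 0.1250, 0.1250, 0.1250, 0.1250, 0.3750], E[r] = 2.3750, γ^t·E[r] = 2.375000, running G = 2.375000
t=1: π = [0.1406, 0.1719, 0.1406, 0.1719, 0.1875, 0.1875], E[r] = 1.5156, γ^t·E[r] = 1.364063, running G = 3.739063
t=2: π = [0.1426, 0.1855, 0.1465, 0.1484, 0.1699, 0.2070], E[r] = 1.7051, γ^t·E[r] = 1.381113, running G = 5.120176
t=3: π = [0.1428, 0.1851, 0.1436, 0.1509, 0.1741, 0.2036], E[r] = 1.6733, γ^t·E[r] = 1.219865, running G = 6.340041
t=4: π = [0.1429, 0.1849, 0.1439, 0.1505, 0.1736, 0.2043], E[r] = 1.6777, γ^t·E[r] = 1.100762, running G = 7.440802

G = 7.4408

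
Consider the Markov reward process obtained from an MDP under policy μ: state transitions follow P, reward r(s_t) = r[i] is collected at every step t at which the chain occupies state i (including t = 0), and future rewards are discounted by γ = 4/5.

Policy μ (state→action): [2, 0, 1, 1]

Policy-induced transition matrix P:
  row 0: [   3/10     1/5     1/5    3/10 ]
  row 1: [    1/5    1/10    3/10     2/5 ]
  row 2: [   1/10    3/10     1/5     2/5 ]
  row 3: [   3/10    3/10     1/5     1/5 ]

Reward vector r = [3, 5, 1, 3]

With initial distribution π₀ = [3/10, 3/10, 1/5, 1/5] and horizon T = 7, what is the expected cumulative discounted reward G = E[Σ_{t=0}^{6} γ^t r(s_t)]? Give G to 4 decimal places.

t=0: π = [0.3000, 0.3000, 0.2000, 0.2000], E[r] = 3.2000, γ^t·E[r] = 3.200000, running G = 3.200000
t=1: π = [0.2300, 0.2100, 0.2300, 0.3300], E[r] = 2.9600, γ^t·E[r] = 2.368000, running G = 5.568000
t=2: π = [0.2330, 0.2350, 0.2210, 0.3110], E[r] = 3.0280, γ^t·E[r] = 1.937920, running G = 7.505920
t=3: π = [0.2323, 0.2297, 0.2235, 0.3145], E[r] = 3.0124, γ^t·E[r] = 1.542349, running G = 9.048269
t=4: π = [0.2323, 0.2308, 0.2230, 0.3139], E[r] = 3.0157, γ^t·E[r] = 1.235239, running G = 10.283508
t=5: π = [0.2323, 0.2306, 0.2231, 0.3140], E[r] = 3.0150, γ^t·E[r] = 0.987967, running G = 11.271475
t=6: π = [0.2323, 0.2306, 0.2231, 0.3140], E[r] = 3.0152, γ^t·E[r] = 0.790410, running G = 12.061885

G = 12.0619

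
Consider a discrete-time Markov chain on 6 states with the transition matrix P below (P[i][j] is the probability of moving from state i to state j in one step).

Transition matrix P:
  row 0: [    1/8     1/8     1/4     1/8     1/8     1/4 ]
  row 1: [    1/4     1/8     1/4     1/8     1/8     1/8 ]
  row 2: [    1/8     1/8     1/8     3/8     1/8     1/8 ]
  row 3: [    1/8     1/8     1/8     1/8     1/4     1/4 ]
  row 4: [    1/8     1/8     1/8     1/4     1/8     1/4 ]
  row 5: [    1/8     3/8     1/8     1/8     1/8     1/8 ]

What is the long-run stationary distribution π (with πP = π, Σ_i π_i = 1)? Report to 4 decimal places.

Balance equations π_j = Σ_i π_i·P[i][j]:
  π_0 = 1/8·π_0 + 1/4·π_1 + 1/8·π_2 + 1/8·π_3 + 1/8·π_4 + 1/8·π_5
  π_1 = 1/8·π_0 + 1/8·π_1 + 1/8·π_2 + 1/8·π_3 + 1/8·π_4 + 3/8·π_5
  π_2 = 1/4·π_0 + 1/4·π_1 + 1/8·π_2 + 1/8·π_3 + 1/8·π_4 + 1/8·π_5
  π_3 = 1/8·π_0 + 1/8·π_1 + 3/8·π_2 + 1/8·π_3 + 1/4·π_4 + 1/8·π_5
  π_4 = 1/8·π_0 + 1/8·π_1 + 1/8·π_2 + 1/4·π_3 + 1/8·π_4 + 1/8·π_5
  normalize: π_0 + π_1 + π_2 + π_3 + π_4 + π_5 = 1
Solving the linear system gives exactly π = [348/2377, 407/2377, 783/4754, 439/2377, 352/2377, 879/4754].

π = [0.1464, 0.1712, 0.1647, 0.1847, 0.1481, 0.1849]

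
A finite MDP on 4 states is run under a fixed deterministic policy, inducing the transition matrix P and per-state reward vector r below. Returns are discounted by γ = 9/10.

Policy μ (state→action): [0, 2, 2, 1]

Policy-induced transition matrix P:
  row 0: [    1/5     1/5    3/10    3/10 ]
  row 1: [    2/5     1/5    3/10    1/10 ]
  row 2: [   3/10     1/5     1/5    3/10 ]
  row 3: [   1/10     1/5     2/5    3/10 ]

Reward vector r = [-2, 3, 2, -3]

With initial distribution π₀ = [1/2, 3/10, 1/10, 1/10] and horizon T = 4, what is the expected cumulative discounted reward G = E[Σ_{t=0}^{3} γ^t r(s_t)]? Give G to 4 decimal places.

G = -0.3577

t=0: π = [0.5000, 0.3000, 0.1000, 0.1000], E[r] = -0.2000, γ^t·E[r] = -0.200000, running G = -0.200000
t=1: π = [0.2600, 0.2000, 0.3000, 0.2400], E[r] = -0.0400, γ^t·E[r] = -0.036000, running G = -0.236000
t=2: π = [0.2460, 0.2000, 0.2940, 0.2600], E[r] = -0.0840, γ^t·E[r] = -0.068040, running G = -0.304040
t=3: π = [0.2434, 0.2000, 0.2966, 0.2600], E[r] = -0.0736, γ^t·E[r] = -0.053654, running G = -0.357694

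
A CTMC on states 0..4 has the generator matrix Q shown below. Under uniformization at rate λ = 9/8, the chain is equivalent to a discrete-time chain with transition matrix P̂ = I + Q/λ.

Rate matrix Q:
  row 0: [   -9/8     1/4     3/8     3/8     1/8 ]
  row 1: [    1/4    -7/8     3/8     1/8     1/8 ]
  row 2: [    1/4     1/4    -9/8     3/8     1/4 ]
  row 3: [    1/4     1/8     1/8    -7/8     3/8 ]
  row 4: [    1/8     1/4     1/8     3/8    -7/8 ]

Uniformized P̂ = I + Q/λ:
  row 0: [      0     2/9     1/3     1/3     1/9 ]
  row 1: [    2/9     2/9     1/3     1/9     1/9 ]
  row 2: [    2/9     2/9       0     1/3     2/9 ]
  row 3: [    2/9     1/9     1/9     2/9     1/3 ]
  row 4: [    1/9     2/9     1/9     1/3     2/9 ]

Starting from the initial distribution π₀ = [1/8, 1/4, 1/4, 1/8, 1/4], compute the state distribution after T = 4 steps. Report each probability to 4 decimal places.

π = [0.1626, 0.1931, 0.1713, 0.2612, 0.2117]

t=0: π = [0.1250, 0.2500, 0.2500, 0.1250, 0.2500]
t=1: π = [0.1667, 0.2083, 0.1667, 0.2639, 0.1944]
t=2: π = [0.1636, 0.1929, 0.1759, 0.2577, 0.2099]
t=3: π = [0.1626, 0.1936, 0.1708, 0.2618, 0.2112]
t=4: π = [0.1626, 0.1931, 0.1713, 0.2612, 0.2117]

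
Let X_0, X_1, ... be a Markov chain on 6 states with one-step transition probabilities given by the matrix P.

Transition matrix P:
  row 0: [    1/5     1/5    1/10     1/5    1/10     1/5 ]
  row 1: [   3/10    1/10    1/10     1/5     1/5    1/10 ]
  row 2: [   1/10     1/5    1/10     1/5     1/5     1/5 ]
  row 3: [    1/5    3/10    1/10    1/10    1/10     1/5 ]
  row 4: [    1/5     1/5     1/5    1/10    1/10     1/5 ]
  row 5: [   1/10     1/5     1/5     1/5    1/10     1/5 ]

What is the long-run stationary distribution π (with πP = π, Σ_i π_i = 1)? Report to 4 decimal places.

Balance equations π_j = Σ_i π_i·P[i][j]:
  π_0 = 1/5·π_0 + 3/10·π_1 + 1/10·π_2 + 1/5·π_3 + 1/5·π_4 + 1/10·π_5
  π_1 = 1/5·π_0 + 1/10·π_1 + 1/5·π_2 + 3/10·π_3 + 1/5·π_4 + 1/5·π_5
  π_2 = 1/10·π_0 + 1/10·π_1 + 1/10·π_2 + 1/10·π_3 + 1/5·π_4 + 1/5·π_5
  π_3 = 1/5·π_0 + 1/5·π_1 + 1/5·π_2 + 1/10·π_3 + 1/10·π_4 + 1/5·π_5
  π_4 = 1/10·π_0 + 1/5·π_1 + 1/5·π_2 + 1/10·π_3 + 1/10·π_4 + 1/10·π_5
  normalize: π_0 + π_1 + π_2 + π_3 + π_4 + π_5 = 1
Solving the linear system gives exactly π = [22607/119889, 23648/119889, 13/99, 1850/10899, 1448/10899, 21613/119889].

π = [0.1886, 0.1972, 0.1313, 0.1697, 0.1329, 0.1803]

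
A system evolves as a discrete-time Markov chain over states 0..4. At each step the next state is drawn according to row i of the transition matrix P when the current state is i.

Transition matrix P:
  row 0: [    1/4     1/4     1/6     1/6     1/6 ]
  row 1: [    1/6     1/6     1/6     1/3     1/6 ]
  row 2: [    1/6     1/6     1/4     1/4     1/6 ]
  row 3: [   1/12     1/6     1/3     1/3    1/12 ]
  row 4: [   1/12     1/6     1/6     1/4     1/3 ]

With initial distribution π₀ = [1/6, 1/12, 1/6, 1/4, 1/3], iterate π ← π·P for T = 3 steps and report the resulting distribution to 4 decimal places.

π = [0.1404, 0.1782, 0.2318, 0.2762, 0.1734]

t=0: π = [0.1667, 0.0833, 0.1667, 0.2500, 0.3333]
t=1: π = [0.1319, 0.1806, 0.2222, 0.2639, 0.2014]
t=2: π = [0.1389, 0.1777, 0.2292, 0.2760, 0.1782]
t=3: π = [0.1404, 0.1782, 0.2318, 0.2762, 0.1734]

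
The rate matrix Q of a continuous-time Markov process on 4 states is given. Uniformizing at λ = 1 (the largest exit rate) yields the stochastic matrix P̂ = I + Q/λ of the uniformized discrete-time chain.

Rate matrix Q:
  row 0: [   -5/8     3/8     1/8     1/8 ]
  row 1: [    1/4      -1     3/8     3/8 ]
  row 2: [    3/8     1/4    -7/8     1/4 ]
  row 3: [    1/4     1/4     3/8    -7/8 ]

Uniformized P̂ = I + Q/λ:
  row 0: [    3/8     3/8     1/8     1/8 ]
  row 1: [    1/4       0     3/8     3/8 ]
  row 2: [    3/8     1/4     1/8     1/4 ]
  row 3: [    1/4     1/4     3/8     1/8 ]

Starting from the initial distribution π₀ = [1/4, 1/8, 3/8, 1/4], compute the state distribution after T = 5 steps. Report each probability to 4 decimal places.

π = [0.3194, 0.2320, 0.2361, 0.2125]

t=0: π = [0.2500, 0.1250, 0.3750, 0.2500]
t=1: π = [0.3281, 0.2500, 0.2188, 0.2031]
t=2: π = [0.3184, 0.2285, 0.2383, 0.2148]
t=3: π = [0.3196, 0.2327, 0.2358, 0.2119]
t=4: π = [0.3194, 0.2318, 0.2361, 0.2126]
t=5: π = [0.3194, 0.2320, 0.2361, 0.2125]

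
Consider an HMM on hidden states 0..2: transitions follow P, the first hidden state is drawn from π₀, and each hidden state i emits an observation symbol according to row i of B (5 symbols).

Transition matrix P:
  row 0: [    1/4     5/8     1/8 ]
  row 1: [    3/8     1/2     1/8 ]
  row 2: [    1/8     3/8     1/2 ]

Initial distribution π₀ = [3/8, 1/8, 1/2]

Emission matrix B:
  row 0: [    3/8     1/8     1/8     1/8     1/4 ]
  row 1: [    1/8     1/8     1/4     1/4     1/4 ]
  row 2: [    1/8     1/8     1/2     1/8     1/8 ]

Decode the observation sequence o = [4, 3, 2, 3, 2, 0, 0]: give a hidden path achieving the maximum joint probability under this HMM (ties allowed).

path = [0, 1, 1, 1, 1, 0, 0]

t=0: δ = [9.375e-02, 3.125e-02, 6.250e-02]  (obs o_0=4)
t=1: δ = [2.930e-03, 1.465e-02, 3.906e-03]  ψ = [0, 0, 2]  (obs o_1=3)
t=2: δ = [6.866e-04, 1.831e-03, 9.766e-04]  ψ = [1, 1, 2]  (obs o_2=2)
t=3: δ = [8.583e-05, 2.289e-04, 6.104e-05]  ψ = [1, 1, 2]  (obs o_3=3)
t=4: δ = [1.073e-05, 2.861e-05, 1.526e-05]  ψ = [1, 1, 2]  (obs o_4=2)
t=5: δ = [4.023e-06, 1.788e-06, 9.537e-07]  ψ = [1, 1, 2]  (obs o_5=0)
t=6: δ = [3.772e-07, 3.143e-07, 6.286e-08]  ψ = [0, 0, 0]  (obs o_6=0)
backtrack: best end state = 0; path = [0, 1, 1, 1, 1, 0, 0]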